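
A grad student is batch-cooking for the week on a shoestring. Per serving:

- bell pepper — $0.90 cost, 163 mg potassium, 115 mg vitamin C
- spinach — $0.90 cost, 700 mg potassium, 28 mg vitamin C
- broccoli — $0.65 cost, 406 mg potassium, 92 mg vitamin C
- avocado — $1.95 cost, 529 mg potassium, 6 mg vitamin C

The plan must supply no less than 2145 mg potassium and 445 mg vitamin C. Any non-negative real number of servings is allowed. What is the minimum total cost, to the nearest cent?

$3.36

bell pepper only: max(2145/163, 445/115) = 13.16 servings → $11.84.
spinach only: max(2145/700, 445/28) = 15.89 servings → $14.30.
broccoli only: max(2145/406, 445/92) = 5.283 servings → $3.43.
avocado only: max(2145/529, 445/6) = 74.17 servings → $144.62.
bell pepper + spinach with both tight: 3.311 servings and 2.293 servings → $5.04.
bell pepper + broccoli: the both-tight solution has a negative serving — not a feasible corner.
bell pepper + avocado with both tight: 3.718 servings and 2.909 servings → $9.02.
spinach + broccoli with both tight: 0.3143 servings and 4.741 servings → $3.36.
spinach + avocado: intersection lies outside the first quadrant.
broccoli + avocado with both tight: 4.813 servings and 0.3606 servings → $3.83.
Cheapest feasible corner: $3.36.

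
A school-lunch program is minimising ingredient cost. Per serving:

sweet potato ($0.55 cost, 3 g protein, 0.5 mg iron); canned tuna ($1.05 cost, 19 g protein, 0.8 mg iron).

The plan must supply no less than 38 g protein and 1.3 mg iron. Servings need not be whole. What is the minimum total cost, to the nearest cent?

Minimising a linear cost over {protein ≥ 38, iron ≥ 1.3, servings ≥ 0} — the optimum is at a vertex, using one or two foods.
sweet potato only: max(38/3, 1.3/0.5) = 12.67 servings → $6.97.
canned tuna only: max(38/19, 1.3/0.8) = 2 servings → $2.10.
sweet potato + canned tuna: intersection lies outside the first quadrant.
Cheapest feasible corner: $2.10.

$2.10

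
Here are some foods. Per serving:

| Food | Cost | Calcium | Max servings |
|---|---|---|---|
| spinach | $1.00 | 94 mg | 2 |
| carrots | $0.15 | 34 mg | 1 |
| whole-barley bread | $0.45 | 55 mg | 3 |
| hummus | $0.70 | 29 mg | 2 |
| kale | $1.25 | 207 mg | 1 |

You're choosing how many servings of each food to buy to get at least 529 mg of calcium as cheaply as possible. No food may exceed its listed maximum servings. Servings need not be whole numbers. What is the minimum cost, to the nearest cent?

Cost per mg of calcium: carrots $0.0044, kale $0.0060, whole-barley bread $0.0082, spinach $0.0106, hummus $0.0241.
Take 1 serving of carrots: +34.0 mg calcium for $0.15 (total $0.15, still need 495.0 mg).
Take 1 serving of kale: +207.0 mg calcium for $1.25 (total $1.40, still need 288.0 mg).
Take 3 servings of whole-barley bread: +165.0 mg calcium for $1.35 (total $2.75, still need 123.0 mg).
Take 1.309 servings of spinach: +123.0 mg calcium for $1.31 (total $4.06, still need 0.0 mg).
Greedy by cheapest-per-mg is optimal for a single linear constraint, so the minimum cost is $4.06.

$4.06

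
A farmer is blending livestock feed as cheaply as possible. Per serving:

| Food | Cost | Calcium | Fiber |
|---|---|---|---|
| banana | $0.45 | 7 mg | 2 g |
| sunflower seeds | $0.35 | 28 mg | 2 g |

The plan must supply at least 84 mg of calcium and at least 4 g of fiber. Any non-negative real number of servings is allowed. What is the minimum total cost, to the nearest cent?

A basic optimal solution has at most two foods positive. Try each food alone and each pair with both targets met exactly.
banana only: max(84/7, 4/2) = 12 servings → $5.40.
sunflower seeds only: max(84/28, 4/2) = 3 servings → $1.05.
banana + sunflower seeds: the both-tight solution has a negative serving — not a feasible corner.
So the least-cost plan costs $1.05.

$1.05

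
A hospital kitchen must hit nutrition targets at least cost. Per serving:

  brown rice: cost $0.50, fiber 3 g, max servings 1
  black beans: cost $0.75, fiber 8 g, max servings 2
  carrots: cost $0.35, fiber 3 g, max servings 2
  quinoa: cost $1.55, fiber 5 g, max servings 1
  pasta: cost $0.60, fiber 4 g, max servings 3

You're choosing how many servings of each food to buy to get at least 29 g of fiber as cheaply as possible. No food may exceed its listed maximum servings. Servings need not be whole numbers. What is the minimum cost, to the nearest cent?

$3.25

Cost per g of fiber: black beans $0.0938, carrots $0.1167, pasta $0.1500, brown rice $0.1667, quinoa $0.3100.
Take 2 servings of black beans: +16.0 g fiber for $1.50 (total $1.50, still need 13.0 g).
Take 2 servings of carrots: +6.0 g fiber for $0.70 (total $2.20, still need 7.0 g).
Take 1.75 servings of pasta: +7.0 g fiber for $1.05 (total $3.25, still need 0.0 g).
Filling from the cheapest source first is optimal under one linear minimum: $3.25.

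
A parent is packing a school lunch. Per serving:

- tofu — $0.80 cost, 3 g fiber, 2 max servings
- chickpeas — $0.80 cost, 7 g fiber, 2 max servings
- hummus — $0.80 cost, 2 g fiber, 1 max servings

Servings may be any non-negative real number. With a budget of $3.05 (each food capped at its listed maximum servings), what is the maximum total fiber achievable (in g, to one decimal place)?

Fiber per dollar: chickpeas 8.75, tofu 3.75, hummus 2.5.
Take 2 servings of chickpeas: spends $1.60, +14.0 g fiber (running total 14.0 g).
Take 1.812 servings of tofu: spends $1.45, +5.4 g fiber (running total 19.4 g).
Greedy by best ratio exhausts the cost allowance optimally: 19.4 g.

19.4 g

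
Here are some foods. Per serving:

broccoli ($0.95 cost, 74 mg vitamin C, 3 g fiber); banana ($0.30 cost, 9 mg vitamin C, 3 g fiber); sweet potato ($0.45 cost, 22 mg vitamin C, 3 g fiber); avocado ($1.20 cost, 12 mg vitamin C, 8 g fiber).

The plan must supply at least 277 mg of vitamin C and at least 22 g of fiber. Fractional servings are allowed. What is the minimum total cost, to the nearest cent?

$4.31

Check every corner: each single food scaled to meet both minima, and each pair solved so both constraints bind.
broccoli only: max(277/74, 22/3) = 7.333 servings → $6.97.
banana only: max(277/9, 22/3) = 30.78 servings → $9.23.
sweet potato only: max(277/22, 22/3) = 12.59 servings → $5.67.
avocado only: max(277/12, 22/8) = 23.08 servings → $27.70.
broccoli + banana with both tight: 3.246 servings and 4.087 servings → $4.31.
broccoli + sweet potato with both tight: 2.224 servings and 5.109 servings → $4.41.
broccoli + avocado with both tight: 3.511 servings and 1.433 servings → $5.06.
banana + sweet potato: intersection lies outside the first quadrant.
banana + avocado: intersection lies outside the first quadrant.
sweet potato + avocado: the both-tight solution has a negative serving — not a feasible corner.
Cheapest feasible corner: $4.31.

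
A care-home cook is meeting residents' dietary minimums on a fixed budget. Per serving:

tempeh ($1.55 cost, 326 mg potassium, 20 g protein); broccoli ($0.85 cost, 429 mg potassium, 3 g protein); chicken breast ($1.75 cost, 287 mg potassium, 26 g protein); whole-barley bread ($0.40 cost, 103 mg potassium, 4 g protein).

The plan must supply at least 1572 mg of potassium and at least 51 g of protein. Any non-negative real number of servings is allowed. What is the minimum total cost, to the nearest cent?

tempeh only: max(1572/326, 51/20) = 4.822 servings → $7.47.
broccoli only: max(1572/429, 51/3) = 17 servings → $14.45.
chicken breast only: max(1572/287, 51/26) = 5.477 servings → $9.59.
whole-barley bread only: max(1572/103, 51/4) = 15.26 servings → $6.10.
tempeh + broccoli with both tight: 2.258 servings and 1.949 servings → $5.16.
tempeh + chicken breast with both targets exact would need a negative amount; discard.
tempeh + whole-barley bread: intersection lies outside the first quadrant.
broccoli + chicken breast with both tight: 2.549 servings and 1.667 servings → $5.08.
broccoli + whole-barley bread with both tight: 0.7356 servings and 12.2 servings → $5.50.
chicken breast + whole-barley bread: intersection lies outside the first quadrant.
Cheapest feasible corner: $5.08.

$5.08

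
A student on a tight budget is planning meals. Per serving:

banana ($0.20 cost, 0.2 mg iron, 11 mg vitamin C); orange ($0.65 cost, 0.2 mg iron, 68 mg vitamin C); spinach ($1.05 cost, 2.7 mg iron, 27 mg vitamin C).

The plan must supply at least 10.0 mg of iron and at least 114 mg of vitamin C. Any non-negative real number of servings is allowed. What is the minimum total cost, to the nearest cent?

With two linear requirements the optimum uses one or two foods; enumerate the corners.
banana only: max(10.0/0.2, 114/11) = 50 servings → $10.00.
orange only: max(10.0/0.2, 114/68) = 50 servings → $32.50.
spinach only: max(10.0/2.7, 114/27) = 4.222 servings → $4.43.
banana + orange: the both-tight solution has a negative serving — not a feasible corner.
banana + spinach with both tight: 1.556 servings and 3.588 servings → $4.08.
orange + spinach with both tight: 0.2121 servings and 3.688 servings → $4.01.
Cheapest feasible corner: $4.01.

$4.01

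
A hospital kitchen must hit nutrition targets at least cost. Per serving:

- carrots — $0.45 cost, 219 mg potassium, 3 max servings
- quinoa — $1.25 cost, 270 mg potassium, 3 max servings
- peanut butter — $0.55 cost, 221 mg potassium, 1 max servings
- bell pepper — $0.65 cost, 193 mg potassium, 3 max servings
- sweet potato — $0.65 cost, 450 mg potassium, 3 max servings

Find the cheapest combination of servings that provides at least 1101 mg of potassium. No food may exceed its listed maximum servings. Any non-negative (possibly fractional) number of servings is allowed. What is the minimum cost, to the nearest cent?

Cost per mg of potassium: sweet potato $0.0014, carrots $0.0021, peanut butter $0.0025, bell pepper $0.0034, quinoa $0.0046.
Take 2.447 servings of sweet potato: +1101.0 mg potassium for $1.59 (total $1.59, still need 0.0 mg).
Greedy by cheapest-per-mg is optimal for a single linear constraint, so the minimum cost is $1.59.

$1.59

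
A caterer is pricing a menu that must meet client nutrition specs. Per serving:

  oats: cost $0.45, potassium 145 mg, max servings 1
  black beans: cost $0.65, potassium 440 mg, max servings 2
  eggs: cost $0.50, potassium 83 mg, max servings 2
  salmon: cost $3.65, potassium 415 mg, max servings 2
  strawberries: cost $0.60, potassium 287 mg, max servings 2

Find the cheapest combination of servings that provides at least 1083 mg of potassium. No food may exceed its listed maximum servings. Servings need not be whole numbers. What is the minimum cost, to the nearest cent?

$1.72

Cost per mg of potassium: black beans $0.0015, strawberries $0.0021, oats $0.0031, eggs $0.0060, salmon $0.0088.
Take 2 servings of black beans: +880.0 mg potassium for $1.30 (total $1.30, still need 203.0 mg).
Take 0.7073 servings of strawberries: +203.0 mg potassium for $0.42 (total $1.72, still need 0.0 mg).
Filling from the cheapest source first is optimal under one linear minimum: $1.72.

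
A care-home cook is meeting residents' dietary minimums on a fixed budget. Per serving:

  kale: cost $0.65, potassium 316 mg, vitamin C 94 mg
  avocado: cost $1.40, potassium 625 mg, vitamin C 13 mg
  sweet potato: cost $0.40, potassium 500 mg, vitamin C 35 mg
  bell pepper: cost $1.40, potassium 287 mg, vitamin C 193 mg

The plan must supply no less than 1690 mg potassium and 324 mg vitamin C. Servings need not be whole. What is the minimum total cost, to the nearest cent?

The cheapest plan sits at a corner of the feasible region — with two constraints it uses at most two foods.
kale only: max(1690/316, 324/94) = 5.348 servings → $3.48.
avocado only: max(1690/625, 324/13) = 24.92 servings → $34.89.
sweet potato only: max(1690/500, 324/35) = 9.257 servings → $3.70.
bell pepper only: max(1690/287, 324/193) = 5.889 servings → $8.24.
kale + avocado with both tight: 3.304 servings and 1.034 servings → $3.59.
kale + sweet potato with both tight: 2.862 servings and 1.571 servings → $2.49.
kale + bell pepper with both targets exact would need a negative amount; discard.
avocado + sweet potato: the both-tight solution has a negative serving — not a feasible corner.
avocado + bell pepper with both tight: 1.995 servings and 1.544 servings → $4.95.
sweet potato + bell pepper with both tight: 2.697 servings and 1.19 servings → $2.74.
Cheapest feasible corner: $2.49.

$2.49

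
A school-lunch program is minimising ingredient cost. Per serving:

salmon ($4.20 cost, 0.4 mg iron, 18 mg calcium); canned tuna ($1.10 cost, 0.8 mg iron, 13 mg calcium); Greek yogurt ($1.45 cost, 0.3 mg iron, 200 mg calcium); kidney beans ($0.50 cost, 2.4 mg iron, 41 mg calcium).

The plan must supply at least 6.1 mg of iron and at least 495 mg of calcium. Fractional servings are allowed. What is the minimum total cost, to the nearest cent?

$4.05

salmon only: max(6.1/0.4, 495/18) = 27.5 servings → $115.50.
canned tuna only: max(6.1/0.8, 495/13) = 38.08 servings → $41.88.
Greek yogurt only: max(6.1/0.3, 495/200) = 20.33 servings → $29.48.
kidney beans only: max(6.1/2.4, 495/41) = 12.07 servings → $6.04.
salmon + canned tuna: intersection lies outside the first quadrant.
salmon + Greek yogurt with both tight: 14.36 servings and 1.182 servings → $62.04.
salmon + kidney beans with both targets exact would need a negative amount; discard.
canned tuna + Greek yogurt with both tight: 6.864 servings and 2.029 servings → $10.49.
canned tuna + kidney beans with both targets exact would need a negative amount; discard.
Greek yogurt + kidney beans with both tight: 2.005 servings and 2.291 servings → $4.05.
So the least-cost plan costs $4.05.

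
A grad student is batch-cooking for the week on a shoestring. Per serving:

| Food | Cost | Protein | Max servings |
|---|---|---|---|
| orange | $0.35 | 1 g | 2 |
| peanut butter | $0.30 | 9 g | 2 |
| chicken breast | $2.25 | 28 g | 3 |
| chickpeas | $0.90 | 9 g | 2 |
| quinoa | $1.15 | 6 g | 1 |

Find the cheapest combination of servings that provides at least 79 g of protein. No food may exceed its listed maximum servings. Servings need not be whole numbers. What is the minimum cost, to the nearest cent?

Cost per g of protein: peanut butter $0.0333, chicken breast $0.0804, chickpeas $0.1000, quinoa $0.1917, orange $0.3500.
Take 2 servings of peanut butter: +18.0 g protein for $0.60 (total $0.60, still need 61.0 g).
Take 2.179 servings of chicken breast: +61.0 g protein for $4.90 (total $5.50, still need 0.0 g).
Filling from the cheapest source first is optimal under one linear minimum: $5.50.

$5.50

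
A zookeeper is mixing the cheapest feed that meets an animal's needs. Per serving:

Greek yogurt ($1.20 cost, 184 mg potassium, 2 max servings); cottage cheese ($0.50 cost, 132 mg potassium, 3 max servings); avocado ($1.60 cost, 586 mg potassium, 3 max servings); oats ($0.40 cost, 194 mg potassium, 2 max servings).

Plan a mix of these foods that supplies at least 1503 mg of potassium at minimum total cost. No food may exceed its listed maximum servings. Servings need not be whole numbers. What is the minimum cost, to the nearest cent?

Cost per mg of potassium: oats $0.0021, avocado $0.0027, cottage cheese $0.0038, Greek yogurt $0.0065.
Take 2 servings of oats: +388.0 mg potassium for $0.80 (total $0.80, still need 1115.0 mg).
Take 1.903 servings of avocado: +1115.0 mg potassium for $3.04 (total $3.84, still need 0.0 mg).
Filling from the cheapest source first is optimal under one linear minimum: $3.84.

$3.84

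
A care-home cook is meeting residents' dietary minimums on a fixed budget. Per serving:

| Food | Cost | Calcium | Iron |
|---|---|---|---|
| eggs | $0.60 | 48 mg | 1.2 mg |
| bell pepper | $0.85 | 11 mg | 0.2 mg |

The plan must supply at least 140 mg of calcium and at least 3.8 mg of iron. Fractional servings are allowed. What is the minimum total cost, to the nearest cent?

$1.90

At the optimum either one food covers both requirements or two foods hit both targets exactly; no other combination can be cheaper.
eggs only: max(140/48, 3.8/1.2) = 3.167 servings → $1.90.
bell pepper only: max(140/11, 3.8/0.2) = 19 servings → $16.15.
eggs + bell pepper: the both-tight solution has a negative serving — not a feasible corner.
So the least-cost plan costs $1.90.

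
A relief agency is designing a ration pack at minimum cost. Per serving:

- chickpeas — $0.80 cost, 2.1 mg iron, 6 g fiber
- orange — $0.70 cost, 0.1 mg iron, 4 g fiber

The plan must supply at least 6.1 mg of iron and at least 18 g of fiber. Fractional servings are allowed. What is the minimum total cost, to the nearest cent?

chickpeas only: max(6.1/2.1, 18/6) = 3 servings → $2.40.
orange only: max(6.1/0.1, 18/4) = 61 servings → $42.70.
chickpeas + orange with both tight: 2.897 servings and 0.1538 servings → $2.43.
So the least-cost plan costs $2.40.

$2.40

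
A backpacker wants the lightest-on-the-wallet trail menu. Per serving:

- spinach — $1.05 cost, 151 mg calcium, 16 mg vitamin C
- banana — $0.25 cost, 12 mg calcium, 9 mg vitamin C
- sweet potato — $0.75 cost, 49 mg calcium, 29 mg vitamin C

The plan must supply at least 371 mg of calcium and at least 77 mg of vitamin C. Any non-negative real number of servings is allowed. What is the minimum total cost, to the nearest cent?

Two binding constraints pin down two serving amounts, so the optimal mix uses at most two foods. The candidates are each food alone (scaled to the tighter of calcium/vitamin C) and each pair with both constraints tight.
spinach only: max(371/151, 77/16) = 4.812 servings → $5.05.
banana only: max(371/12, 77/9) = 30.92 servings → $7.73.
sweet potato only: max(371/49, 77/29) = 7.571 servings → $5.68.
spinach + banana with both tight: 2.069 servings and 4.877 servings → $3.39.
spinach + sweet potato with both tight: 1.943 servings and 1.583 servings → $3.23.
banana + sweet potato: the both-tight solution has a negative serving — not a feasible corner.
The minimum over all feasible corners is $3.23.

$3.23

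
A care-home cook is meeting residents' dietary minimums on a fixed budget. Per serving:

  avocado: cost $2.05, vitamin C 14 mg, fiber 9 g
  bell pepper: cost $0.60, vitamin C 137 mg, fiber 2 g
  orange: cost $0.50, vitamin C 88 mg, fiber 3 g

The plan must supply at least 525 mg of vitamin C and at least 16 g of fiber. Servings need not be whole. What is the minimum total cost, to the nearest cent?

$2.86

A basic optimal solution has at most two foods positive. Try each food alone and each pair with both targets met exactly.
avocado only: max(525/14, 16/9) = 37.5 servings → $76.88.
bell pepper only: max(525/137, 16/2) = 8 servings → $4.80.
orange only: max(525/88, 16/3) = 5.966 servings → $2.98.
avocado + bell pepper with both tight: 0.9477 servings and 3.735 servings → $4.18.
avocado + orange: the both-tight solution has a negative serving — not a feasible corner.
bell pepper + orange with both tight: 0.7106 servings and 4.86 servings → $2.86.
The minimum over all feasible corners is $2.86.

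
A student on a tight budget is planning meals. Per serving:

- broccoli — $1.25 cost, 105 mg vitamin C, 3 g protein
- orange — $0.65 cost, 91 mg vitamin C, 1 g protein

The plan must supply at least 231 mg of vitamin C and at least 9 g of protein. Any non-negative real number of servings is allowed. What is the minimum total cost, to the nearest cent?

Check every corner: each single food scaled to meet both minima, and each pair solved so both constraints bind.
broccoli only: max(231/105, 9/3) = 3 servings → $3.75.
orange only: max(231/91, 9/1) = 9 servings → $5.85.
broccoli + orange: the both-tight solution has a negative serving — not a feasible corner.
So the least-cost plan costs $3.75.

$3.75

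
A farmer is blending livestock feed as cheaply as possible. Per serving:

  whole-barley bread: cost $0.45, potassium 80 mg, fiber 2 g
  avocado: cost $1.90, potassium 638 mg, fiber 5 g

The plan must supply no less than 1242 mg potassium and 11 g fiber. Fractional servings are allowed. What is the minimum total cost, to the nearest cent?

$3.89

Minimising a linear cost over {potassium ≥ 1242, fiber ≥ 11, servings ≥ 0} — the optimum is at a vertex, using one or two foods.
whole-barley bread only: max(1242/80, 11/2) = 15.53 servings → $6.99.
avocado only: max(1242/638, 11/5) = 2.2 servings → $4.18.
whole-barley bread + avocado with both tight: 0.9224 servings and 1.831 servings → $3.89.
The minimum over all feasible corners is $3.89.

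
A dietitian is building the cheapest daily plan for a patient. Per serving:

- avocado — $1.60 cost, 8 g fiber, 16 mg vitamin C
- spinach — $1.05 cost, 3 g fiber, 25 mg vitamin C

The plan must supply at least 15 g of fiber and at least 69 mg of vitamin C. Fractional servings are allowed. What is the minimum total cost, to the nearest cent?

The cheapest plan sits at a corner of the feasible region — with two constraints it uses at most two foods.
avocado only: max(15/8, 69/16) = 4.312 servings → $6.90.
spinach only: max(15/3, 69/25) = 5 servings → $5.25.
avocado + spinach with both tight: 1.105 servings and 2.053 servings → $3.92.
Cheapest feasible corner: $3.92.

$3.92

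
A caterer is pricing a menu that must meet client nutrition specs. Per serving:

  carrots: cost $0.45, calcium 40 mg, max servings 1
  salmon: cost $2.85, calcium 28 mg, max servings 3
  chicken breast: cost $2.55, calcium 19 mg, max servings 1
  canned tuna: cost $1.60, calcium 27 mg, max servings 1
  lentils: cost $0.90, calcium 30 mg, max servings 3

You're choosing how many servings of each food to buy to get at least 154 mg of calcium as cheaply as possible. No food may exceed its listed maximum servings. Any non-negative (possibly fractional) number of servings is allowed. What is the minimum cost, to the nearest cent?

Cost per mg of calcium: carrots $0.0112, lentils $0.0300, canned tuna $0.0593, salmon $0.1018, chicken breast $0.1342.
Take 1 serving of carrots: +40.0 mg calcium for $0.45 (total $0.45, still need 114.0 mg).
Take 3 servings of lentils: +90.0 mg calcium for $2.70 (total $3.15, still need 24.0 mg).
Take 0.8889 servings of canned tuna: +24.0 mg calcium for $1.42 (total $4.57, still need 0.0 mg).
Greedy by cheapest-per-mg is optimal for a single linear constraint, so the minimum cost is $4.57.

$4.57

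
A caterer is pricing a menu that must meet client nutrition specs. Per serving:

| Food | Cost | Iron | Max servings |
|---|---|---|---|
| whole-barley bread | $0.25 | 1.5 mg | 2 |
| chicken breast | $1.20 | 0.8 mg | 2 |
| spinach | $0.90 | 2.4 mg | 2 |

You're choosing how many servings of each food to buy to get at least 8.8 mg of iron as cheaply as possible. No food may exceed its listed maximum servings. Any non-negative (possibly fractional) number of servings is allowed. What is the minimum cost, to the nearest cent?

$3.80

Cost per mg of iron: whole-barley bread $0.1667, spinach $0.3750, chicken breast $1.5000.
Take 2 servings of whole-barley bread: +3.0 mg iron for $0.50 (total $0.50, still need 5.8 mg).
Take 2 servings of spinach: +4.8 mg iron for $1.80 (total $2.30, still need 1.0 mg).
Take 1.25 servings of chicken breast: +1.0 mg iron for $1.50 (total $3.80, still need 0.0 mg).
Filling from the cheapest source first is optimal under one linear minimum: $3.80.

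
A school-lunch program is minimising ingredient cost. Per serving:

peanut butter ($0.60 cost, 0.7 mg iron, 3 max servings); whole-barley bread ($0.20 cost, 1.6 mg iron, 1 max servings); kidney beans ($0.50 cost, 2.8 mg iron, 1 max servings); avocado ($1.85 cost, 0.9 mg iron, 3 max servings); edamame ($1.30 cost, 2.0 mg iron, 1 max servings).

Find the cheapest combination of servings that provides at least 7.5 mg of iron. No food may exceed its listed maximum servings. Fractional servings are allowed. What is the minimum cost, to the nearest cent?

$2.94

Cost per mg of iron: whole-barley bread $0.1250, kidney beans $0.1786, edamame $0.6500, peanut butter $0.8571, avocado $2.0556.
Take 1 serving of whole-barley bread: +1.6 mg iron for $0.20 (total $0.20, still need 5.9 mg).
Take 1 serving of kidney beans: +2.8 mg iron for $0.50 (total $0.70, still need 3.1 mg).
Take 1 serving of edamame: +2.0 mg iron for $1.30 (total $2.00, still need 1.1 mg).
Take 1.571 servings of peanut butter: +1.1 mg iron for $0.94 (total $2.94, still need 0.0 mg).
Filling from the cheapest source first is optimal under one linear minimum: $2.94.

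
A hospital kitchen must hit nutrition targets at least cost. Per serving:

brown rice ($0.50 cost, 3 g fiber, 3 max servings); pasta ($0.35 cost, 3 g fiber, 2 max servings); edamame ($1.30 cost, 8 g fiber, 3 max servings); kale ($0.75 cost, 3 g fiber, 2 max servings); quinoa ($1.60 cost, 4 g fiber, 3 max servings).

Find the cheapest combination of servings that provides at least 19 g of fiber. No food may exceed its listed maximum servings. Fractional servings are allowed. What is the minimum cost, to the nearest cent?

$2.81

Cost per g of fiber: pasta $0.1167, edamame $0.1625, brown rice $0.1667, kale $0.2500, quinoa $0.4000.
Take 2 servings of pasta: +6.0 g fiber for $0.70 (total $0.70, still need 13.0 g).
Take 1.625 servings of edamame: +13.0 g fiber for $2.11 (total $2.81, still need 0.0 g).
Filling from the cheapest source first is optimal under one linear minimum: $2.81.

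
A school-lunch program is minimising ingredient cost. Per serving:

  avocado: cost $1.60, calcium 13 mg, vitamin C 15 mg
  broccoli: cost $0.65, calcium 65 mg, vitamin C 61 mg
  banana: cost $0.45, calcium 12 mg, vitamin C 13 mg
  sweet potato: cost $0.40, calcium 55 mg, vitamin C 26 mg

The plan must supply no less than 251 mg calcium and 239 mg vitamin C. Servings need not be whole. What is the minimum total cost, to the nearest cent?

$2.55

avocado only: max(251/13, 239/15) = 19.31 servings → $30.89.
broccoli only: max(251/65, 239/61) = 3.918 servings → $2.55.
banana only: max(251/12, 239/13) = 20.92 servings → $9.41.
sweet potato only: max(251/55, 239/26) = 9.192 servings → $3.68.
avocado + broccoli with both tight: 1.231 servings and 3.615 servings → $4.32.
avocado + banana with both targets exact would need a negative amount; discard.
avocado + sweet potato with both tight: 13.59 servings and 1.351 servings → $22.29.
broccoli + banana with both tight: 3.496 servings and 1.982 servings → $3.16.
broccoli + sweet potato: intersection lies outside the first quadrant.
banana + sweet potato with both tight: 16.42 servings and 0.9801 servings → $7.78.
So the least-cost plan costs $2.55.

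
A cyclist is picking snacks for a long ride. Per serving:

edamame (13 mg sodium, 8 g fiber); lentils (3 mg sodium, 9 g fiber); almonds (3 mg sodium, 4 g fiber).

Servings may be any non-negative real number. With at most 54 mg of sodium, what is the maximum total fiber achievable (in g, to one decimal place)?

Fiber per mg sodium: lentils 3, almonds 1.333, edamame 0.6154.
With no serving limits, spend the whole sodium allowance on lentils: 54 mg / 3 mg × 9 g = 162.0 g.

162.0 g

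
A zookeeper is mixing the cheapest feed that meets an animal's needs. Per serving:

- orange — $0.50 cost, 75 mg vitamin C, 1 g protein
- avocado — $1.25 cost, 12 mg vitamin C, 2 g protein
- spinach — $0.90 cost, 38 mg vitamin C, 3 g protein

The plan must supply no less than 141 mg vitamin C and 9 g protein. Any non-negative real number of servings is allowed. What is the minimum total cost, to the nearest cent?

$2.79

Check every corner: each single food scaled to meet both minima, and each pair solved so both constraints bind.
orange only: max(141/75, 9/1) = 9 servings → $4.50.
avocado only: max(141/12, 9/2) = 11.75 servings → $14.69.
spinach only: max(141/38, 9/3) = 3.711 servings → $3.34.
orange + avocado with both tight: 1.261 servings and 3.87 servings → $5.47.
orange + spinach with both tight: 0.4332 servings and 2.856 servings → $2.79.
avocado + spinach: intersection lies outside the first quadrant.
The minimum over all feasible corners is $2.79.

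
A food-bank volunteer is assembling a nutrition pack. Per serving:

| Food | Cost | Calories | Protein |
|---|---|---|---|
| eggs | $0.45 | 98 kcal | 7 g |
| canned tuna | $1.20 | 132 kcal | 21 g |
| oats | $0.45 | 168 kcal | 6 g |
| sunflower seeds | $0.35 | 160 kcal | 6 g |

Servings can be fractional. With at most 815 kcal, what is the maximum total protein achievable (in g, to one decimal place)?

129.7 g

Protein per kcal: canned tuna 0.1591, eggs 0.07143, sunflower seeds 0.0375, oats 0.03571.
With no serving limits, spend the whole calories allowance on canned tuna: 815 kcal / 132 kcal × 21 g = 129.7 g.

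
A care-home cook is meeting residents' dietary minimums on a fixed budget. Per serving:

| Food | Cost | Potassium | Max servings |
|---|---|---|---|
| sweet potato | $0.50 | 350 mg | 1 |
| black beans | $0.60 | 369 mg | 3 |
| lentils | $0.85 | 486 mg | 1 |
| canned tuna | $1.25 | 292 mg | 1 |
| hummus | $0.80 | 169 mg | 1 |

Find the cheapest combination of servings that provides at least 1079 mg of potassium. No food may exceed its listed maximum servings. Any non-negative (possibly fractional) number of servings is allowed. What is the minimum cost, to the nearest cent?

Cost per mg of potassium: sweet potato $0.0014, black beans $0.0016, lentils $0.0017, canned tuna $0.0043, hummus $0.0047.
Take 1 serving of sweet potato: +350.0 mg potassium for $0.50 (total $0.50, still need 729.0 mg).
Take 1.976 servings of black beans: +729.0 mg potassium for $1.19 (total $1.69, still need 0.0 mg).
Filling from the cheapest source first is optimal under one linear minimum: $1.69.

$1.69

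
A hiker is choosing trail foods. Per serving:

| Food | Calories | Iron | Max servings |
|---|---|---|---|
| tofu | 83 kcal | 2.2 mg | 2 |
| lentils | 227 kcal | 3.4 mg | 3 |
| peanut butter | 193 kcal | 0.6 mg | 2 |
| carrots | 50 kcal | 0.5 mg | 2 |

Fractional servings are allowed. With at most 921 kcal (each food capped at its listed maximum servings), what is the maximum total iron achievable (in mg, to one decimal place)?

Iron per kcal: tofu 0.02651, lentils 0.01498, carrots 0.01, peanut butter 0.003109.
Take 2 servings of tofu: uses 166 kcal, +4.4 mg iron (running total 4.4 mg).
Take 3 servings of lentils: uses 681 kcal, +10.2 mg iron (running total 14.6 mg).
Take 1.48 servings of carrots: uses 74 kcal, +0.7 mg iron (running total 15.3 mg).
Greedy by best ratio exhausts the calories allowance optimally: 15.3 mg.

15.3 mg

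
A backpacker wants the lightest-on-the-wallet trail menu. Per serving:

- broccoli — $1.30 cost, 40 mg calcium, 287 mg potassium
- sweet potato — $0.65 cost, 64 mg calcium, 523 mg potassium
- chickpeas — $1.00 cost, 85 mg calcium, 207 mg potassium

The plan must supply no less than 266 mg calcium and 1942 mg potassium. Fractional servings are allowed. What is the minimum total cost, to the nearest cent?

$2.70

Check every corner: each single food scaled to meet both minima, and each pair solved so both constraints bind.
broccoli only: max(266/40, 1942/287) = 6.767 servings → $8.80.
sweet potato only: max(266/64, 1942/523) = 4.156 servings → $2.70.
chickpeas only: max(266/85, 1942/207) = 9.382 servings → $9.38.
broccoli + sweet potato with both tight: 5.811 servings and 0.5243 servings → $7.90.
broccoli + chickpeas: intersection lies outside the first quadrant.
sweet potato + chickpeas with both tight: 3.525 servings and 0.4752 servings → $2.77.
So the least-cost plan costs $2.70.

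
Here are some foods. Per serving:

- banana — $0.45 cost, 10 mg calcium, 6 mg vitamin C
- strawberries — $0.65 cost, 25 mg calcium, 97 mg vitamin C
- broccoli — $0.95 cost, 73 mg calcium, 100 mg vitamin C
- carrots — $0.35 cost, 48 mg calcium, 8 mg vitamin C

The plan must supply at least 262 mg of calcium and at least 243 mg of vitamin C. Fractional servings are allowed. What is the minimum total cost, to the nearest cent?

At the optimum either one food covers both requirements or two foods hit both targets exactly; no other combination can be cheaper.
banana only: max(262/10, 243/6) = 40.5 servings → $18.23.
strawberries only: max(262/25, 243/97) = 10.48 servings → $6.81.
broccoli only: max(262/73, 243/100) = 3.589 servings → $3.41.
carrots only: max(262/48, 243/8) = 30.38 servings → $10.63.
banana + strawberries with both tight: 23.58 servings and 1.046 servings → $11.29.
banana + broccoli with both tight: 15.06 servings and 1.527 servings → $8.23.
banana + carrots: the both-tight solution has a negative serving — not a feasible corner.
strawberries + broccoli: the both-tight solution has a negative serving — not a feasible corner.
strawberries + carrots with both tight: 2.147 servings and 4.34 servings → $2.91.
broccoli + carrots with both tight: 2.269 servings and 2.007 servings → $2.86.
The minimum over all feasible corners is $2.86.

$2.86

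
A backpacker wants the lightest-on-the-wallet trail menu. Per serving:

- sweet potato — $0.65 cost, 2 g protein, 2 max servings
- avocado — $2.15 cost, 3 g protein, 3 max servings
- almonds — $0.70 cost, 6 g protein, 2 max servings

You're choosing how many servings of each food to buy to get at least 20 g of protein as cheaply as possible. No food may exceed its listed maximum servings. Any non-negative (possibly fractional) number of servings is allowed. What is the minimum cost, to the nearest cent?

$5.57

Cost per g of protein: almonds $0.1167, sweet potato $0.3250, avocado $0.7167.
Take 2 servings of almonds: +12.0 g protein for $1.40 (total $1.40, still need 8.0 g).
Take 2 servings of sweet potato: +4.0 g protein for $1.30 (total $2.70, still need 4.0 g).
Take 1.333 servings of avocado: +4.0 g protein for $2.87 (total $5.57, still need 0.0 g).
Greedy by cheapest-per-g is optimal for a single linear constraint, so the minimum cost is $5.57.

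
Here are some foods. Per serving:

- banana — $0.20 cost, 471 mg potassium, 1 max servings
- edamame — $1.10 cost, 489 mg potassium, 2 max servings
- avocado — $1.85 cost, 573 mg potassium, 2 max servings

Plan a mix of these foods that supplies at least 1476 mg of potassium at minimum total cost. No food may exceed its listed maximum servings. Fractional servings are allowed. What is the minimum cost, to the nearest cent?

$2.49

Cost per mg of potassium: banana $0.0004, edamame $0.0022, avocado $0.0032.
Take 1 serving of banana: +471.0 mg potassium for $0.20 (total $0.20, still need 1005.0 mg).
Take 2 servings of edamame: +978.0 mg potassium for $2.20 (total $2.40, still need 27.0 mg).
Take 0.04712 servings of avocado: +27.0 mg potassium for $0.09 (total $2.49, still need 0.0 mg).
Filling from the cheapest source first is optimal under one linear minimum: $2.49.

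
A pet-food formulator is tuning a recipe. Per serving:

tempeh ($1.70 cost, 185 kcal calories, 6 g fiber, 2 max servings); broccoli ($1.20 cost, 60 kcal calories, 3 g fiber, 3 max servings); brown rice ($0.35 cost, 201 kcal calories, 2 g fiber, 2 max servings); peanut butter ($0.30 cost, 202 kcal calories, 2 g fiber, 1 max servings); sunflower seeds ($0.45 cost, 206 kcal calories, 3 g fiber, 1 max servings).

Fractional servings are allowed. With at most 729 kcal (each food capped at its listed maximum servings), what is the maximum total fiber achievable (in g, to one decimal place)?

Fiber per kcal: broccoli 0.05, tempeh 0.03243, sunflower seeds 0.01456, brown rice 0.00995, peanut butter 0.009901.
Take 3 servings of broccoli: uses 180 kcal, +9.0 g fiber (running total 9.0 g).
Take 2 servings of tempeh: uses 370 kcal, +12.0 g fiber (running total 21.0 g).
Take 0.8689 servings of sunflower seeds: uses 179 kcal, +2.6 g fiber (running total 23.6 g).
Filling greedily by fiber-per-kcal is optimal for one linear limit, giving 23.6 g.

23.6 g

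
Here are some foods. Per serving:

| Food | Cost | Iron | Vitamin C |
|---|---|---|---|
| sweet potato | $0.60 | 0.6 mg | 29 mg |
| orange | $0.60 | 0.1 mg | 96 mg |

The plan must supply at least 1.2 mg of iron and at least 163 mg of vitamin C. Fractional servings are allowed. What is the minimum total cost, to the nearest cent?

sweet potato only: max(1.2/0.6, 163/29) = 5.621 servings → $3.37.
orange only: max(1.2/0.1, 163/96) = 12 servings → $7.20.
sweet potato + orange with both tight: 1.808 servings and 1.152 servings → $1.78.
So the least-cost plan costs $1.78.

$1.78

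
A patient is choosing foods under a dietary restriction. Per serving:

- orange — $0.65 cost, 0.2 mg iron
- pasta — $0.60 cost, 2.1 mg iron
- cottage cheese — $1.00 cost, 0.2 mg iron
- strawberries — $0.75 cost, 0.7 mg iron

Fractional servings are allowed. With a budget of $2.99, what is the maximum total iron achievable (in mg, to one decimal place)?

10.5 mg

Iron per dollar: pasta 3.5, strawberries 0.9333, orange 0.3077, cottage cheese 0.2.
With no serving limits, spend the whole cost allowance on pasta: $2.99 / $0.60 × 2.1 mg = 10.5 mg.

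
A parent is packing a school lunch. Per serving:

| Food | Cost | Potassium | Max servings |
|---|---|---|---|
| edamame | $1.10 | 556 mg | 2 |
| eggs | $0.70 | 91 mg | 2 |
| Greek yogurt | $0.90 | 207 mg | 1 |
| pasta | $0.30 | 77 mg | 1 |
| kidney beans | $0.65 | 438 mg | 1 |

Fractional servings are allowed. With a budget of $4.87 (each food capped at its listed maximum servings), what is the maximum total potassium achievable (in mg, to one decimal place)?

1940.6 mg

Potassium per dollar: kidney beans 673.8, edamame 505.5, pasta 256.7, Greek yogurt 230, eggs 130.
Take 1 serving of kidney beans: spends $0.65, +438.0 mg potassium (running total 438.0 mg).
Take 2 servings of edamame: spends $2.20, +1112.0 mg potassium (running total 1550.0 mg).
Take 1 serving of pasta: spends $0.30, +77.0 mg potassium (running total 1627.0 mg).
Take 1 serving of Greek yogurt: spends $0.90, +207.0 mg potassium (running total 1834.0 mg).
Take 1.171 servings of eggs: spends $0.82, +106.6 mg potassium (running total 1940.6 mg).
Greedy by best ratio exhausts the cost allowance optimally: 1940.6 mg.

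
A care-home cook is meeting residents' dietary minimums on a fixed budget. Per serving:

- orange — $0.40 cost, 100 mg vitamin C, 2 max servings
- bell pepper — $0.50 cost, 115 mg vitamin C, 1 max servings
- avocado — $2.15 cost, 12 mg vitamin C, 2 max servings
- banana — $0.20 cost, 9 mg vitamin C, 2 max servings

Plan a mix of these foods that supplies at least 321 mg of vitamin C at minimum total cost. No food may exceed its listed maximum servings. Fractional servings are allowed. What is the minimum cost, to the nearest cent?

$1.43

Cost per mg of vitamin C: orange $0.0040, bell pepper $0.0043, banana $0.0222, avocado $0.1792.
Take 2 servings of orange: +200.0 mg vitamin C for $0.80 (total $0.80, still need 121.0 mg).
Take 1 serving of bell pepper: +115.0 mg vitamin C for $0.50 (total $1.30, still need 6.0 mg).
Take 0.6667 servings of banana: +6.0 mg vitamin C for $0.13 (total $1.43, still need 0.0 mg).
Filling from the cheapest source first is optimal under one linear minimum: $1.43.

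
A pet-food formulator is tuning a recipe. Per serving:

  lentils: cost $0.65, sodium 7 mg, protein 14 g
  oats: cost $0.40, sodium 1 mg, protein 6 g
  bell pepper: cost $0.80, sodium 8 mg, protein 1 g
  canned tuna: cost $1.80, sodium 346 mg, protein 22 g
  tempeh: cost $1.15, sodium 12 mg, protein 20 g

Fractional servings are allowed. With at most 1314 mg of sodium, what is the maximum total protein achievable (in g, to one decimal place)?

7884.0 g

Protein per mg sodium: oats 6, lentils 2, tempeh 1.667, bell pepper 0.125, canned tuna 0.06358.
With no serving limits, spend the whole sodium allowance on oats: 1314 mg / 1 mg × 6 g = 7884.0 g.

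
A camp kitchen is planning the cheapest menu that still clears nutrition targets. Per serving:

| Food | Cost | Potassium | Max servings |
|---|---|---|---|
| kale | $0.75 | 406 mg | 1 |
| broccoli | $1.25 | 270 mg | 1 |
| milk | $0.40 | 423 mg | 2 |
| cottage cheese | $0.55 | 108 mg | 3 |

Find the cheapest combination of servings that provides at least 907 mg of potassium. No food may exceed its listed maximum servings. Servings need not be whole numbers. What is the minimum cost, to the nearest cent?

Cost per mg of potassium: milk $0.0009, kale $0.0018, broccoli $0.0046, cottage cheese $0.0051.
Take 2 servings of milk: +846.0 mg potassium for $0.80 (total $0.80, still need 61.0 mg).
Take 0.1502 servings of kale: +61.0 mg potassium for $0.11 (total $0.91, still need 0.0 mg).
Greedy by cheapest-per-mg is optimal for a single linear constraint, so the minimum cost is $0.91.

$0.91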